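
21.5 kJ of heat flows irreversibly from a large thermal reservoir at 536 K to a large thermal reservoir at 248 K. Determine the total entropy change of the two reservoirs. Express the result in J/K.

ΔS_total = 46.6 J/K

ΔS_hot = −Q/T_H = −21500/536 = -40.11 J/K and ΔS_cold = +Q/T_C = 21500/248 = 86.69 J/K.
ΔS_total = -40.11 + 86.69 = 46.6 J/K, positive as the second law requires.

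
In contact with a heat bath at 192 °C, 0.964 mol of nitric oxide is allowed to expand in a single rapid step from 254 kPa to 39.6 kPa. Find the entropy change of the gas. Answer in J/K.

Entropy is a state function, so ΔS_gas depends only on the end states.
For an isothermal ideal gas ΔS_gas = nR ln(P₁/P₂) = 0.964 × 8.314 × ln(254/39.6) = 14.9 J/K.

ΔS_gas = 14.9 J/K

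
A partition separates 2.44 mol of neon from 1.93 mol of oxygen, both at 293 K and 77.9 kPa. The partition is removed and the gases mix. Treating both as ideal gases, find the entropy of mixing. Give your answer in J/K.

Mole fractions: x_A = 2.44/4.37 = 0.558, x_B = 0.442.
ΔS_mix = −R(n_A ln x_A + n_B ln x_B) = −8.314 × (2.44 ln 0.558 + 1.93 ln 0.442) = 24.9 J/K.

ΔS_mix = 24.9 J/K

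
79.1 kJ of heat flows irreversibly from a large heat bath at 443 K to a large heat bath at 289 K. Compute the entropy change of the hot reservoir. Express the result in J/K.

The hot reservoir loses heat Q, so ΔS_hot = −Q/T_H = −79100/443 = -179 J/K.

ΔS_hot = -179 J/K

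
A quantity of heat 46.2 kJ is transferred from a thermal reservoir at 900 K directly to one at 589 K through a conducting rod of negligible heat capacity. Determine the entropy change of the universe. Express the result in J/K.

ΔS_total = 27.1 J/K

ΔS_hot = −Q/T_H = −46200/900 = -51.33 J/K and ΔS_cold = +Q/T_C = 46200/589 = 78.44 J/K.
ΔS_total = -51.33 + 78.44 = 27.1 J/K, positive as the second law requires.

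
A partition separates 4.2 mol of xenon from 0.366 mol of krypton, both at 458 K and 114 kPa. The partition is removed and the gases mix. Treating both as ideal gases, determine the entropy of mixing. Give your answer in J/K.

ΔS_mix = 10.6 J/K

Mole fractions: x_A = 4.2/4.57 = 0.92, x_B = 0.0802.
ΔS_mix = −R(n_A ln x_A + n_B ln x_B) = −8.314 × (4.2 ln 0.92 + 0.366 ln 0.0802) = 10.6 J/K.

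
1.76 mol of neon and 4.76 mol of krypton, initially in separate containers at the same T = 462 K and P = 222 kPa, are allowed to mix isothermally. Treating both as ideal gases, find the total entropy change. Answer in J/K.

Mole fractions: x_A = 1.76/6.52 = 0.27, x_B = 0.73.
ΔS_mix = −R(n_A ln x_A + n_B ln x_B) = −8.314 × (1.76 ln 0.27 + 4.76 ln 0.73) = 31.6 J/K.

ΔS_mix = 31.6 J/K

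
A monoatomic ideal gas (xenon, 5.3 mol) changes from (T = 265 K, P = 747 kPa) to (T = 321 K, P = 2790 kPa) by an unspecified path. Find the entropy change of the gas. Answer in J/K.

ΔS = nC_p ln(T₂/T₁) − nR ln(P₂/P₁), with C_p = 5R/2 = 20.79 J mol⁻¹ K⁻¹ for a monoatomic ideal gas.
ΔS = 5.3 × [20.79 × ln(321/265) − 8.314 × ln(2790/747)] = -36.9 J/K.

ΔS = -36.9 J/K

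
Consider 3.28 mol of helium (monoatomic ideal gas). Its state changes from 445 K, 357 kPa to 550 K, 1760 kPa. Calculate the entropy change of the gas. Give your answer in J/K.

ΔS = nC_p ln(T₂/T₁) − nR ln(P₂/P₁), with C_p = 5R/2 = 20.79 J mol⁻¹ K⁻¹ for a monoatomic ideal gas.
ΔS = 3.28 × [20.79 × ln(550/445) − 8.314 × ln(1760/357)] = -29.1 J/K.

ΔS = -29.1 J/K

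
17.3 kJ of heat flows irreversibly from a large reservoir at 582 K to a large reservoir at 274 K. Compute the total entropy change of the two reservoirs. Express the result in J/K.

ΔS_total = 33.4 J/K

ΔS_hot = −Q/T_H = −17300/582 = -29.73 J/K and ΔS_cold = +Q/T_C = 17300/274 = 63.14 J/K.
ΔS_total = -29.73 + 63.14 = 33.4 J/K, positive as the second law requires.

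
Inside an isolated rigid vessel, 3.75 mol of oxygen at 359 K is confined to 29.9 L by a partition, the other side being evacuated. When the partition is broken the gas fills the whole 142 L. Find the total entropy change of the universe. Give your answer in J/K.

ΔS_universe = 48.6 J/K

For an ideal gas in free expansion Q = 0 and W = 0, so T is unchanged.
Entropy is a state function; using a reversible isothermal path, ΔS_gas = nR ln(V₂/V₁) = 3.75 × 8.314 × ln(142/29.9) = 48.6 J/K.
The insulated surroundings exchange no heat, so ΔS_surr = 0 and ΔS_universe = ΔS_gas.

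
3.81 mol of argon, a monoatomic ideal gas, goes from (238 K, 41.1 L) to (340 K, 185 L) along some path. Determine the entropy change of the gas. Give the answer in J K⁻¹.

Entropy is a state function: ΔS = nC_V ln(T₂/T₁) + nR ln(V₂/V₁), with C_V = 3R/2 = 12.47 J mol⁻¹ K⁻¹ for a monoatomic ideal gas.
ΔS = 3.81 × [12.47 × ln(340/238) + 8.314 × ln(185/41.1)] = 64.6 J/K.

ΔS = 64.6 J/K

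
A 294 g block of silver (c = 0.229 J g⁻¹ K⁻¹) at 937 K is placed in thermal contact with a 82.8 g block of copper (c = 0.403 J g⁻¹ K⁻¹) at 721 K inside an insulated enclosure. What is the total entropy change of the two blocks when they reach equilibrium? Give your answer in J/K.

Energy balance: T_f = (m₁c₁T₁ + m₂c₂T₂)/(m₁c₁ + m₂c₂) = 865.42 K.
ΔS₁ = m₁c₁ ln(T_f/T₁) = 67.326 × ln(865.42/937) = -5.35 J/K.
ΔS₂ = m₂c₂ ln(T_f/T₂) = 33.3684 × ln(865.42/721) = 6.092 J/K.
ΔS_total = -5.35 + 6.092 = 0.742 J/K.

ΔS_total = 0.742 J/K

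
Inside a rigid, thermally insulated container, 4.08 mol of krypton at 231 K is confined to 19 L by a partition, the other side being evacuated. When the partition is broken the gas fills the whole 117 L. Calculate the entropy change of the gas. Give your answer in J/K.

ΔS_gas = 61.7 J/K

For an ideal gas in free expansion Q = 0 and W = 0, so T is unchanged.
Entropy is a state function; using a reversible isothermal path, ΔS_gas = nR ln(V₂/V₁) = 4.08 × 8.314 × ln(117/19) = 61.7 J/K.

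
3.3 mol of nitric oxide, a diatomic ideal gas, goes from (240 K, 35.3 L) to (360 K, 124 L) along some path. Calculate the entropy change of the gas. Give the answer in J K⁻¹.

ΔS = 62.3 J/K

Entropy is a state function: ΔS = nC_V ln(T₂/T₁) + nR ln(V₂/V₁), with C_V = 5R/2 = 20.79 J mol⁻¹ K⁻¹ for a diatomic ideal gas.
ΔS = 3.3 × [20.79 × ln(360/240) + 8.314 × ln(124/35.3)] = 62.3 J/K.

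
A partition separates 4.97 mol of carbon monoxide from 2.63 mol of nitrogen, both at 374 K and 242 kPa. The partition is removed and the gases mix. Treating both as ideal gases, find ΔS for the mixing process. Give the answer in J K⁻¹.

Mole fractions: x_A = 4.97/7.6 = 0.654, x_B = 0.346.
ΔS_mix = −R(n_A ln x_A + n_B ln x_B) = −8.314 × (4.97 ln 0.654 + 2.63 ln 0.346) = 40.8 J/K.

ΔS_mix = 40.8 J/K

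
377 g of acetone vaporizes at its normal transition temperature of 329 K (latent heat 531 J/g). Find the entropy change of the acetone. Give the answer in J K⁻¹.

Heat absorbed by the substance: Q = mL = 377 × 531 = 200187 J.
At constant T, ΔS = Q_rev/T = 200187 / 329 = 608 J/K.

ΔS = 608 J/K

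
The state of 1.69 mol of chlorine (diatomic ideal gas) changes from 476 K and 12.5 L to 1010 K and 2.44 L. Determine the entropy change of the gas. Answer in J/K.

Entropy is a state function: ΔS = nC_V ln(T₂/T₁) + nR ln(V₂/V₁), with C_V = 5R/2 = 20.79 J mol⁻¹ K⁻¹ for a diatomic ideal gas.
ΔS = 1.69 × [20.79 × ln(1010/476) + 8.314 × ln(2.44/12.5)] = 3.47 J/K.

ΔS = 3.47 J/K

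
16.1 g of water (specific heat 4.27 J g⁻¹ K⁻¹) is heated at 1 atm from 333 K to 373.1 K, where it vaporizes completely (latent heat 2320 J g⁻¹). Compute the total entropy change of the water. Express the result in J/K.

ΔS = 108 J/K

Warming step: ΔS₁ = m c ln(T_tr/T_i) = 16.1 × 4.27 × ln(373.1/333) = 7.817 J/K.
Phase change: ΔS₂ = +mL/T_tr = 16.1 × 2320 / 373.1 = 100.1 J/K.
ΔS_total = (7.817) + (100.1) = 108 J/K.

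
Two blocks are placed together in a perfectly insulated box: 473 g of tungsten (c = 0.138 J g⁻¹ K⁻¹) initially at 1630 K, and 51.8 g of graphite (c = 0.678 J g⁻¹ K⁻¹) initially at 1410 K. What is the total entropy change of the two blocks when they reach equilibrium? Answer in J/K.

Energy balance: T_f = (m₁c₁T₁ + m₂c₂T₂)/(m₁c₁ + m₂c₂) = 1553 K.
ΔS₁ = m₁c₁ ln(T_f/T₁) = 65.274 × ln(1553/1630) = -3.157 J/K.
ΔS₂ = m₂c₂ ln(T_f/T₂) = 35.1204 × ln(1553/1410) = 3.393 J/K.
ΔS_total = -3.157 + 3.393 = 0.236 J/K.

ΔS_total = 0.236 J/K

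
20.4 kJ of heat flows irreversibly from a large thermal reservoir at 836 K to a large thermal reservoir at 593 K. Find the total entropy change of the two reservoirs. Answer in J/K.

ΔS_total = 10 J/K

ΔS_hot = −Q/T_H = −20400/836 = -24.4 J/K and ΔS_cold = +Q/T_C = 20400/593 = 34.4 J/K.
ΔS_total = -24.4 + 34.4 = 10 J/K, positive as the second law requires.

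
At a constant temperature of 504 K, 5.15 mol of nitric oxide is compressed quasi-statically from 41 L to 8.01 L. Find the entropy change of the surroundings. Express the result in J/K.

ΔS_surr = 69.9 J/K

For an isothermal ideal gas ΔS_gas = nR ln(V₂/V₁) = 5.15 × 8.314 × ln(8.01/41) = -69.9 J/K.
The process is reversible, so ΔS_surr = −ΔS_gas = 69.9 J/K and ΔS_universe = 0.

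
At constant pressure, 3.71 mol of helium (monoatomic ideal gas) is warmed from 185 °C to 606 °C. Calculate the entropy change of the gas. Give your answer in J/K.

In kelvin: T₁ = 458.15 K, T₂ = 879.15 K. At constant pressure, ΔS = nC_p ln(T₂/T₁) with C_p = 5R/2 = 20.79 J mol⁻¹ K⁻¹.
ΔS = 3.71 × 20.79 × ln(879.15/458.15) = 50.3 J/K.

ΔS = 50.3 J/K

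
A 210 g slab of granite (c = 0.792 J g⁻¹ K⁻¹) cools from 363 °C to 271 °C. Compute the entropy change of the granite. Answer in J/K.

ΔS = -26 J/K

In kelvin: T₁ = 636.15 K, T₂ = 544.15 K. ΔS = ∫dQ_rev/T = m c ln(T₂/T₁) = 210 × 0.792 × ln(544.15/636.15) = -26 J/K.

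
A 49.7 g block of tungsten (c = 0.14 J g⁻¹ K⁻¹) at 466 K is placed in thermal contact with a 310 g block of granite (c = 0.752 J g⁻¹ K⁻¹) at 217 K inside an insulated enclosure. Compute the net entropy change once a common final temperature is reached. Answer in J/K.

ΔS_total = 2.54 J/K

Energy balance: T_f = (m₁c₁T₁ + m₂c₂T₂)/(m₁c₁ + m₂c₂) = 224.22 K.
ΔS₁ = m₁c₁ ln(T_f/T₁) = 6.958 × ln(224.22/466) = -5.09 J/K.
ΔS₂ = m₂c₂ ln(T_f/T₂) = 233.12 × ln(224.22/217) = 7.627 J/K.
ΔS_total = -5.09 + 7.627 = 2.54 J/K.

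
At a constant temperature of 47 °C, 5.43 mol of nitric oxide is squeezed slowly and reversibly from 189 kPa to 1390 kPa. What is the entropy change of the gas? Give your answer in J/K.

For an isothermal ideal gas ΔS_gas = nR ln(P₁/P₂) = 5.43 × 8.314 × ln(189/1390) = -90.1 J/K.

ΔS_gas = -90.1 J/K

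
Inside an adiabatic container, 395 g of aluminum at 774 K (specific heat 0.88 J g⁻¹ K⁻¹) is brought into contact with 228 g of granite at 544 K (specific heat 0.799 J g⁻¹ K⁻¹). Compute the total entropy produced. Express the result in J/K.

Energy balance: T_f = (m₁c₁T₁ + m₂c₂T₂)/(m₁c₁ + m₂c₂) = 694.91 K.
ΔS₁ = m₁c₁ ln(T_f/T₁) = 347.6 × ln(694.91/774) = -37.47 J/K.
ΔS₂ = m₂c₂ ln(T_f/T₂) = 182.172 × ln(694.91/544) = 44.6 J/K.
ΔS_total = -37.47 + 44.6 = 7.13 J/K.

ΔS_total = 7.13 J/K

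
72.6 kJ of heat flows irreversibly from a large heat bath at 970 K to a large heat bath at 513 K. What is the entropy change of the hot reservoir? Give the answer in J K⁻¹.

ΔS_hot = -74.8 J/K

The hot reservoir loses heat Q, so ΔS_hot = −Q/T_H = −72600/970 = -74.8 J/K.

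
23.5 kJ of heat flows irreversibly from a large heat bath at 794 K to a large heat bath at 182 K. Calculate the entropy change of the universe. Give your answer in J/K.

ΔS_total = 99.5 J/K

ΔS_hot = −Q/T_H = −23500/794 = -29.6 J/K and ΔS_cold = +Q/T_C = 23500/182 = 129.1 J/K.
ΔS_total = -29.6 + 129.1 = 99.5 J/K, positive as the second law requires.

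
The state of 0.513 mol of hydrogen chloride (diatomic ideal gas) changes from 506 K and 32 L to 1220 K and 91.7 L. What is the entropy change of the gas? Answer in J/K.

Entropy is a state function: ΔS = nC_V ln(T₂/T₁) + nR ln(V₂/V₁), with C_V = 5R/2 = 20.79 J mol⁻¹ K⁻¹ for a diatomic ideal gas.
ΔS = 0.513 × [20.79 × ln(1220/506) + 8.314 × ln(91.7/32)] = 13.9 J/K.

ΔS = 13.9 J/K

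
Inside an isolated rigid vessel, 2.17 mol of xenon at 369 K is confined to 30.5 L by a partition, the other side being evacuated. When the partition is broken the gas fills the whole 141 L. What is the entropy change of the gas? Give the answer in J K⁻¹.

For an ideal gas in free expansion Q = 0 and W = 0, so T is unchanged.
Entropy is a state function; using a reversible isothermal path, ΔS_gas = nR ln(V₂/V₁) = 2.17 × 8.314 × ln(141/30.5) = 27.6 J/K.

ΔS_gas = 27.6 J/K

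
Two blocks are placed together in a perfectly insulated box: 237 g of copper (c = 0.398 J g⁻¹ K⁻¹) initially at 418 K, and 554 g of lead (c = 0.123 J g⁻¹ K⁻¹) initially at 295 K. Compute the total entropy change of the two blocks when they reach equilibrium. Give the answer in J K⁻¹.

ΔS_total = 2.35 J/K

Energy balance: T_f = (m₁c₁T₁ + m₂c₂T₂)/(m₁c₁ + m₂c₂) = 366.41 K.
ΔS₁ = m₁c₁ ln(T_f/T₁) = 94.326 × ln(366.41/418) = -12.425 J/K.
ΔS₂ = m₂c₂ ln(T_f/T₂) = 68.142 × ln(366.41/295) = 14.772 J/K.
ΔS_total = -12.425 + 14.772 = 2.35 J/K.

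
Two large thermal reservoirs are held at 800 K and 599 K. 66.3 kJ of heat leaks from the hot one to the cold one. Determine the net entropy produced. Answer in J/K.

ΔS_hot = −Q/T_H = −66300/800 = -82.88 J/K and ΔS_cold = +Q/T_C = 66300/599 = 110.7 J/K.
ΔS_total = -82.88 + 110.7 = 27.8 J/K, positive as the second law requires.

ΔS_total = 27.8 J/K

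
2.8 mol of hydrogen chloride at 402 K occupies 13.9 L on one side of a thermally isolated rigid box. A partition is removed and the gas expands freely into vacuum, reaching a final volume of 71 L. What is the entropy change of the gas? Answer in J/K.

ΔS_gas = 38 J/K

No heat is exchanged and no work is done, so the ideal-gas temperature stays constant.
Entropy is a state function; using a reversible isothermal path, ΔS_gas = nR ln(V₂/V₁) = 2.8 × 8.314 × ln(71/13.9) = 38 J/K.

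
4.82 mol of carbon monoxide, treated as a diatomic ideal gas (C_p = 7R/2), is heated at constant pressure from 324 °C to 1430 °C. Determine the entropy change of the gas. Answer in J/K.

ΔS = 147 J/K

In kelvin: T₁ = 597.15 K, T₂ = 1703.15 K. At constant pressure, ΔS = nC_p ln(T₂/T₁) with C_p = 7R/2 = 29.1 J mol⁻¹ K⁻¹.
ΔS = 4.82 × 29.1 × ln(1703.15/597.15) = 147 J/K.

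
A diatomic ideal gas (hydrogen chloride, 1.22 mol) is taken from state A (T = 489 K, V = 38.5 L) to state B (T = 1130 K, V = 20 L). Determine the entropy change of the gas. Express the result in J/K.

ΔS = 14.6 J/K

Entropy is a state function: ΔS = nC_V ln(T₂/T₁) + nR ln(V₂/V₁), with C_V = 5R/2 = 20.79 J mol⁻¹ K⁻¹ for a diatomic ideal gas.
ΔS = 1.22 × [20.79 × ln(1130/489) + 8.314 × ln(20/38.5)] = 14.6 J/K.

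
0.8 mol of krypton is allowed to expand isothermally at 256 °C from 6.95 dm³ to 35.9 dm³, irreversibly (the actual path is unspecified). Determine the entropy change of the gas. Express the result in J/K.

Entropy is a state function, so ΔS_gas depends only on the end states.
For an isothermal ideal gas ΔS_gas = nR ln(V₂/V₁) = 0.8 × 8.314 × ln(35.9/6.95) = 10.9 J/K.

ΔS_gas = 10.9 J/K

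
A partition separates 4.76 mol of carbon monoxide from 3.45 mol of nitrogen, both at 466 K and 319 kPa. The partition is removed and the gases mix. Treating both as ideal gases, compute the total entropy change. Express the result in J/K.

Mole fractions: x_A = 4.76/8.21 = 0.58, x_B = 0.42.
ΔS_mix = −R(n_A ln x_A + n_B ln x_B) = −8.314 × (4.76 ln 0.58 + 3.45 ln 0.42) = 46.4 J/K.

ΔS_mix = 46.4 J/K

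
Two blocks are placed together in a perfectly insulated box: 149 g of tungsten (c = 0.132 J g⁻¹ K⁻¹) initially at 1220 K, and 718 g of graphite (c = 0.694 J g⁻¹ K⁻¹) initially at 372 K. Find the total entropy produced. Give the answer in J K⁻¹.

Energy balance: T_f = (m₁c₁T₁ + m₂c₂T₂)/(m₁c₁ + m₂c₂) = 404.2 K.
ΔS₁ = m₁c₁ ln(T_f/T₁) = 19.668 × ln(404.2/1220) = -21.73 J/K.
ΔS₂ = m₂c₂ ln(T_f/T₂) = 498.292 × ln(404.2/372) = 41.37 J/K.
ΔS_total = -21.73 + 41.37 = 19.6 J/K.

ΔS_total = 19.6 J/K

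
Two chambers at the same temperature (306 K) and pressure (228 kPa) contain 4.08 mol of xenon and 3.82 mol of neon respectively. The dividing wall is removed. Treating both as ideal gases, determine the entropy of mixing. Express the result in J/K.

ΔS_mix = 45.5 J/K

Mole fractions: x_A = 4.08/7.9 = 0.516, x_B = 0.484.
ΔS_mix = −R(n_A ln x_A + n_B ln x_B) = −8.314 × (4.08 ln 0.516 + 3.82 ln 0.484) = 45.5 J/K.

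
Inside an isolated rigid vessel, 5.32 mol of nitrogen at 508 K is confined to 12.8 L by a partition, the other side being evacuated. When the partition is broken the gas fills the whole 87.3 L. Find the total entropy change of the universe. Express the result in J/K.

For an ideal gas in free expansion Q = 0 and W = 0, so T is unchanged.
Entropy is a state function; using a reversible isothermal path, ΔS_gas = nR ln(V₂/V₁) = 5.32 × 8.314 × ln(87.3/12.8) = 84.9 J/K.
The insulated surroundings exchange no heat, so ΔS_surr = 0 and ΔS_universe = ΔS_gas.

ΔS_universe = 84.9 J/K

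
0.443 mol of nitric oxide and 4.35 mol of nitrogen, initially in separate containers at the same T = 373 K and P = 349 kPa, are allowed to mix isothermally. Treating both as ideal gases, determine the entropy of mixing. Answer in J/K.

ΔS_mix = 12.3 J/K

Mole fractions: x_A = 0.443/4.79 = 0.0924, x_B = 0.908.
ΔS_mix = −R(n_A ln x_A + n_B ln x_B) = −8.314 × (0.443 ln 0.0924 + 4.35 ln 0.908) = 12.3 J/K.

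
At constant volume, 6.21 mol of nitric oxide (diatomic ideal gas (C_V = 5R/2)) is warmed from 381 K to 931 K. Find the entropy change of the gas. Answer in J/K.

ΔS = 115 J/K

At constant volume, ΔS = nC_V ln(T₂/T₁) with C_V = 5R/2 = 20.79 J mol⁻¹ K⁻¹.
ΔS = 6.21 × 20.79 × ln(931/381) = 115 J/K.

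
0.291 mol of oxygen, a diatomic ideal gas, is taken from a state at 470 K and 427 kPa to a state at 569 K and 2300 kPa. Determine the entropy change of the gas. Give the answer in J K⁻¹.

ΔS = -2.46 J/K

ΔS = nC_p ln(T₂/T₁) − nR ln(P₂/P₁), with C_p = 7R/2 = 29.1 J mol⁻¹ K⁻¹ for a diatomic ideal gas.
ΔS = 0.291 × [29.1 × ln(569/470) − 8.314 × ln(2300/427)] = -2.46 J/K.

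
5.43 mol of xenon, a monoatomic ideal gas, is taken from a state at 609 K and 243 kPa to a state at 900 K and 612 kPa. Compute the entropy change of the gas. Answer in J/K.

ΔS = nC_p ln(T₂/T₁) − nR ln(P₂/P₁), with C_p = 5R/2 = 20.79 J mol⁻¹ K⁻¹ for a monoatomic ideal gas.
ΔS = 5.43 × [20.79 × ln(900/609) − 8.314 × ln(612/243)] = 2.38 J/K.

ΔS = 2.38 J/K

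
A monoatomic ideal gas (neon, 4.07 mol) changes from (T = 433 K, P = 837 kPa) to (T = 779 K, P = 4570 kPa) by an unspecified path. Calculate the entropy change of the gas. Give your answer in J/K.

ΔS = -7.76 J/K

ΔS = nC_p ln(T₂/T₁) − nR ln(P₂/P₁), with C_p = 5R/2 = 20.79 J mol⁻¹ K⁻¹ for a monoatomic ideal gas.
ΔS = 4.07 × [20.79 × ln(779/433) − 8.314 × ln(4570/837)] = -7.76 J/K.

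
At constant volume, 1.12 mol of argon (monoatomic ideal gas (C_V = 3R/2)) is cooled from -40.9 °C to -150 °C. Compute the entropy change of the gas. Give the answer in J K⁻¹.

In kelvin: T₁ = 232.25 K, T₂ = 123.15 K. At constant volume, ΔS = nC_V ln(T₂/T₁) with C_V = 3R/2 = 12.47 J mol⁻¹ K⁻¹.
ΔS = 1.12 × 12.47 × ln(123.15/232.25) = -8.86 J/K.

ΔS = -8.86 J/K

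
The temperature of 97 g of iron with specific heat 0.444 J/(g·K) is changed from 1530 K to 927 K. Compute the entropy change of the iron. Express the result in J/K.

ΔS = -21.6 J/K

ΔS = ∫dQ_rev/T = m c ln(T₂/T₁) = 97 × 0.444 × ln(927/1530) = -21.6 J/K.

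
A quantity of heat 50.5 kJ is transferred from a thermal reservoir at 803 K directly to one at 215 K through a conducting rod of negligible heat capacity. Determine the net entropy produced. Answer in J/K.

ΔS_hot = −Q/T_H = −50500/803 = -62.89 J/K and ΔS_cold = +Q/T_C = 50500/215 = 234.9 J/K.
ΔS_total = -62.89 + 234.9 = 172 J/K, positive as the second law requires.

ΔS_total = 172 J/K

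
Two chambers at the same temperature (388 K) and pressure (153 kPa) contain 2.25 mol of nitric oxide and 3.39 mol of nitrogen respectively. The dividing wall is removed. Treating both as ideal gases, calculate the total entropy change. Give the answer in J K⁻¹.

Mole fractions: x_A = 2.25/5.64 = 0.399, x_B = 0.601.
ΔS_mix = −R(n_A ln x_A + n_B ln x_B) = −8.314 × (2.25 ln 0.399 + 3.39 ln 0.601) = 31.5 J/K.

ΔS_mix = 31.5 J/K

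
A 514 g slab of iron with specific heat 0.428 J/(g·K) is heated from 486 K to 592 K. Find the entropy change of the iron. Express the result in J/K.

ΔS = ∫dQ_rev/T = m c ln(T₂/T₁) = 514 × 0.428 × ln(592/486) = 43.4 J/K.

ΔS = 43.4 J/K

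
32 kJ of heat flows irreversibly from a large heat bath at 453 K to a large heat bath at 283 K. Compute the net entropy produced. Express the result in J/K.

ΔS_total = 42.4 J/K

ΔS_hot = −Q/T_H = −32000/453 = -70.64 J/K and ΔS_cold = +Q/T_C = 32000/283 = 113.07 J/K.
ΔS_total = -70.64 + 113.07 = 42.4 J/K, positive as the second law requires.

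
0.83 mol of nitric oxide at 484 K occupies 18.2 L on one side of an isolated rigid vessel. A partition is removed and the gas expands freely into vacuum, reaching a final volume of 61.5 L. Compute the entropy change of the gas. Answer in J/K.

No heat is exchanged and no work is done, so the ideal-gas temperature stays constant.
Entropy is a state function; using a reversible isothermal path, ΔS_gas = nR ln(V₂/V₁) = 0.83 × 8.314 × ln(61.5/18.2) = 8.4 J/K.

ΔS_gas = 8.4 J/K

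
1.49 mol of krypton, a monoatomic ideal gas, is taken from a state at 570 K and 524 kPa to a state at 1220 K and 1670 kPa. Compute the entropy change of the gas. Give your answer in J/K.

ΔS = nC_p ln(T₂/T₁) − nR ln(P₂/P₁), with C_p = 5R/2 = 20.79 J mol⁻¹ K⁻¹ for a monoatomic ideal gas.
ΔS = 1.49 × [20.79 × ln(1220/570) − 8.314 × ln(1670/524)] = 9.21 J/K.

ΔS = 9.21 J/K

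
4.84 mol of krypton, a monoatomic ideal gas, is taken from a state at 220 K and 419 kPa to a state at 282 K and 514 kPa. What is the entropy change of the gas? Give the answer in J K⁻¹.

ΔS = 16.8 J/K

ΔS = nC_p ln(T₂/T₁) − nR ln(P₂/P₁), with C_p = 5R/2 = 20.79 J mol⁻¹ K⁻¹ for a monoatomic ideal gas.
ΔS = 4.84 × [20.79 × ln(282/220) − 8.314 × ln(514/419)] = 16.8 J/K.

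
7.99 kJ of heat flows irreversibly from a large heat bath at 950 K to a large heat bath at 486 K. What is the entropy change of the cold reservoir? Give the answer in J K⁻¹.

ΔS_cold = 16.4 J/K

The cold reservoir gains heat Q, so ΔS_cold = +Q/T_C = 7990/486 = 16.4 J/K.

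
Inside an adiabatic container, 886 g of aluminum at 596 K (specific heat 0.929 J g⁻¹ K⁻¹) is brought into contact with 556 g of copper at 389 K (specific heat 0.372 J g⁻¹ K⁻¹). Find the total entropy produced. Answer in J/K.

ΔS_total = 13.8 J/K

Energy balance: T_f = (m₁c₁T₁ + m₂c₂T₂)/(m₁c₁ + m₂c₂) = 554.43 K.
ΔS₁ = m₁c₁ ln(T_f/T₁) = 823.094 × ln(554.43/596) = -59.51 J/K.
ΔS₂ = m₂c₂ ln(T_f/T₂) = 206.832 × ln(554.43/389) = 73.29 J/K.
ΔS_total = -59.51 + 73.29 = 13.8 J/K.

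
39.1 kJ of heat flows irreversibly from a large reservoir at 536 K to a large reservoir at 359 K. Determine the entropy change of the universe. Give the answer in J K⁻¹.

ΔS_hot = −Q/T_H = −39100/536 = -72.95 J/K and ΔS_cold = +Q/T_C = 39100/359 = 108.9 J/K.
ΔS_total = -72.95 + 108.9 = 36 J/K, positive as the second law requires.

ΔS_total = 36 J/K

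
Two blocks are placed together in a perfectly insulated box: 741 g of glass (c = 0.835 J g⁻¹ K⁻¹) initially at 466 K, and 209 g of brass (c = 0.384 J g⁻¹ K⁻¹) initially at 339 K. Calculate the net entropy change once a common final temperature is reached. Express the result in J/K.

ΔS_total = 3.31 J/K

Energy balance: T_f = (m₁c₁T₁ + m₂c₂T₂)/(m₁c₁ + m₂c₂) = 451.42 K.
ΔS₁ = m₁c₁ ln(T_f/T₁) = 618.735 × ln(451.42/466) = -19.67 J/K.
ΔS₂ = m₂c₂ ln(T_f/T₂) = 80.256 × ln(451.42/339) = 22.98 J/K.
ΔS_total = -19.67 + 22.98 = 3.31 J/K.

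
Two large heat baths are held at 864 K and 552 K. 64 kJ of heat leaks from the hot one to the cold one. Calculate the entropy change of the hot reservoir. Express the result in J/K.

The hot reservoir loses heat Q, so ΔS_hot = −Q/T_H = −64000/864 = -74.1 J/K.

ΔS_hot = -74.1 J/K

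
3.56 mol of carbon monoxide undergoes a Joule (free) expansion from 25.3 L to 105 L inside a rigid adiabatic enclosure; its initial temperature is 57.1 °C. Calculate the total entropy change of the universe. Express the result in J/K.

For an ideal gas in free expansion Q = 0 and W = 0, so T is unchanged.
Entropy is a state function; using a reversible isothermal path, ΔS_gas = nR ln(V₂/V₁) = 3.56 × 8.314 × ln(105/25.3) = 42.1 J/K.
The insulated surroundings exchange no heat, so ΔS_surr = 0 and ΔS_universe = ΔS_gas.

ΔS_universe = 42.1 J/K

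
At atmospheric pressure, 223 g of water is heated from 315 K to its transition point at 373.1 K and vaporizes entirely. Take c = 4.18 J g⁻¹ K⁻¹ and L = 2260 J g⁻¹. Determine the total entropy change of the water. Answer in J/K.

Warming step: ΔS₁ = m c ln(T_tr/T_i) = 223 × 4.18 × ln(373.1/315) = 157.8 J/K.
Phase change: ΔS₂ = +mL/T_tr = 223 × 2260 / 373.1 = 1351 J/K.
ΔS_total = (157.8) + (1351) = 1510 J/K.

ΔS = 1510 J/K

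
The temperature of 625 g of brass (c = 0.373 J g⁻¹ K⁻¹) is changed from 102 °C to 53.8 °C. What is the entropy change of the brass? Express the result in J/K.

In kelvin: T₁ = 375.15 K, T₂ = 326.95 K. ΔS = ∫dQ_rev/T = m c ln(T₂/T₁) = 625 × 0.373 × ln(326.95/375.15) = -32.1 J/K.

ΔS = -32.1 J/K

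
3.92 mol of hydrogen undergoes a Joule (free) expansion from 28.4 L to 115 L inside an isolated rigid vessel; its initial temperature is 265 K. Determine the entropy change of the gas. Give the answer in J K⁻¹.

ΔS_gas = 45.6 J/K

No heat is exchanged and no work is done, so the ideal-gas temperature stays constant.
Entropy is a state function; using a reversible isothermal path, ΔS_gas = nR ln(V₂/V₁) = 3.92 × 8.314 × ln(115/28.4) = 45.6 J/K.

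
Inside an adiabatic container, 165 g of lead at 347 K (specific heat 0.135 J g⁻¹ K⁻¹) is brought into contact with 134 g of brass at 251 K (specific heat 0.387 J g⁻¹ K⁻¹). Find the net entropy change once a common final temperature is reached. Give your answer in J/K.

Energy balance: T_f = (m₁c₁T₁ + m₂c₂T₂)/(m₁c₁ + m₂c₂) = 279.85 K.
ΔS₁ = m₁c₁ ln(T_f/T₁) = 22.275 × ln(279.85/347) = -4.791 J/K.
ΔS₂ = m₂c₂ ln(T_f/T₂) = 51.858 × ln(279.85/251) = 5.641 J/K.
ΔS_total = -4.791 + 5.641 = 0.85 J/K.

ΔS_total = 0.85 J/K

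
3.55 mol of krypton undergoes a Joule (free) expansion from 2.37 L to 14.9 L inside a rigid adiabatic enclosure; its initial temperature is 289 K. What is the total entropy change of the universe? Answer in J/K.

For an ideal gas in free expansion Q = 0 and W = 0, so T is unchanged.
Entropy is a state function; using a reversible isothermal path, ΔS_gas = nR ln(V₂/V₁) = 3.55 × 8.314 × ln(14.9/2.37) = 54.3 J/K.
The insulated surroundings exchange no heat, so ΔS_surr = 0 and ΔS_universe = ΔS_gas.

ΔS_universe = 54.3 J/K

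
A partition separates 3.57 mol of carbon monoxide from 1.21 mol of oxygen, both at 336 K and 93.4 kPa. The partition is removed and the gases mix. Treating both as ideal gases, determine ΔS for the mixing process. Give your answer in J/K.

Mole fractions: x_A = 3.57/4.78 = 0.747, x_B = 0.253.
ΔS_mix = −R(n_A ln x_A + n_B ln x_B) = −8.314 × (3.57 ln 0.747 + 1.21 ln 0.253) = 22.5 J/K.

ΔS_mix = 22.5 J/K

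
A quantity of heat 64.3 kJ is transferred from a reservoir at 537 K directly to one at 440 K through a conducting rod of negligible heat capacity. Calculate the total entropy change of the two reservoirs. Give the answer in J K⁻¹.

ΔS_total = 26.4 J/K

ΔS_hot = −Q/T_H = −64300/537 = -119.7 J/K and ΔS_cold = +Q/T_C = 64300/440 = 146.1 J/K.
ΔS_total = -119.7 + 146.1 = 26.4 J/K, positive as the second law requires.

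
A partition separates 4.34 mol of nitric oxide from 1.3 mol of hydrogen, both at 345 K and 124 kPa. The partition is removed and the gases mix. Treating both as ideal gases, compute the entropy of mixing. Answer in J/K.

Mole fractions: x_A = 4.34/5.64 = 0.77, x_B = 0.23.
ΔS_mix = −R(n_A ln x_A + n_B ln x_B) = −8.314 × (4.34 ln 0.77 + 1.3 ln 0.23) = 25.3 J/K.

ΔS_mix = 25.3 J/K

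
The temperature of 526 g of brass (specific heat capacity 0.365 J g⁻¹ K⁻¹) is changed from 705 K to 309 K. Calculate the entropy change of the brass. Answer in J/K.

ΔS = -158 J/K

ΔS = ∫dQ_rev/T = m c ln(T₂/T₁) = 526 × 0.365 × ln(309/705) = -158 J/K.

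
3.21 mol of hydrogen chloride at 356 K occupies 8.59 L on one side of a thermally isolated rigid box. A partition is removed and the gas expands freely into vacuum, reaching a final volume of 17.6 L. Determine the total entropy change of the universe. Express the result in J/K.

For an ideal gas in free expansion Q = 0 and W = 0, so T is unchanged.
Entropy is a state function; using a reversible isothermal path, ΔS_gas = nR ln(V₂/V₁) = 3.21 × 8.314 × ln(17.6/8.59) = 19.1 J/K.
The insulated surroundings exchange no heat, so ΔS_surr = 0 and ΔS_universe = ΔS_gas.

ΔS_universe = 19.1 J/K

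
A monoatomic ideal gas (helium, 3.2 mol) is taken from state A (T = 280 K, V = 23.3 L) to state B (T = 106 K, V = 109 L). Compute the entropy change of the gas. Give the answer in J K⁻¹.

Entropy is a state function: ΔS = nC_V ln(T₂/T₁) + nR ln(V₂/V₁), with C_V = 3R/2 = 12.47 J mol⁻¹ K⁻¹ for a monoatomic ideal gas.
ΔS = 3.2 × [12.47 × ln(106/280) + 8.314 × ln(109/23.3)] = 2.28 J/K.

ΔS = 2.28 J/K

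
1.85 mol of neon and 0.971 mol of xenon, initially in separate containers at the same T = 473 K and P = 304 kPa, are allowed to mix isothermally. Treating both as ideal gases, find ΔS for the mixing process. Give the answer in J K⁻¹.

ΔS_mix = 15.1 J/K

Mole fractions: x_A = 1.85/2.82 = 0.656, x_B = 0.344.
ΔS_mix = −R(n_A ln x_A + n_B ln x_B) = −8.314 × (1.85 ln 0.656 + 0.971 ln 0.344) = 15.1 J/K.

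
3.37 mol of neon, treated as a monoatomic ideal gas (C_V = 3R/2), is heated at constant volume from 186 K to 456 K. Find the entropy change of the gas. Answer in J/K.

At constant volume, ΔS = nC_V ln(T₂/T₁) with C_V = 3R/2 = 12.47 J mol⁻¹ K⁻¹.
ΔS = 3.37 × 12.47 × ln(456/186) = 37.7 J/K.

ΔS = 37.7 J/K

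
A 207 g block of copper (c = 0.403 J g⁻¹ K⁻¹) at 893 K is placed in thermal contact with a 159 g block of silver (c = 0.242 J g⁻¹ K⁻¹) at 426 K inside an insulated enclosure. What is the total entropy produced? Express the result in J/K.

Energy balance: T_f = (m₁c₁T₁ + m₂c₂T₂)/(m₁c₁ + m₂c₂) = 745.59 K.
ΔS₁ = m₁c₁ ln(T_f/T₁) = 83.421 × ln(745.59/893) = -15.05 J/K.
ΔS₂ = m₂c₂ ln(T_f/T₂) = 38.478 × ln(745.59/426) = 21.54 J/K.
ΔS_total = -15.05 + 21.54 = 6.49 J/K.

ΔS_total = 6.49 J/K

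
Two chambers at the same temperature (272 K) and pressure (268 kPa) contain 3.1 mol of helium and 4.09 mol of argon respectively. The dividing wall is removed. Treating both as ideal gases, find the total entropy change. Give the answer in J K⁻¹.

Mole fractions: x_A = 3.1/7.19 = 0.431, x_B = 0.569.
ΔS_mix = −R(n_A ln x_A + n_B ln x_B) = −8.314 × (3.1 ln 0.431 + 4.09 ln 0.569) = 40.9 J/K.

ΔS_mix = 40.9 J/K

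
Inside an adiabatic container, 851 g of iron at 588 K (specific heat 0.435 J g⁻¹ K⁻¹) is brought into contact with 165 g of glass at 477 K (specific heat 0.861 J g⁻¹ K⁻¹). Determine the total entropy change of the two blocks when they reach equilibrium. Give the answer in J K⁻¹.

Energy balance: T_f = (m₁c₁T₁ + m₂c₂T₂)/(m₁c₁ + m₂c₂) = 557.22 K.
ΔS₁ = m₁c₁ ln(T_f/T₁) = 370.185 × ln(557.22/588) = -19.906 J/K.
ΔS₂ = m₂c₂ ln(T_f/T₂) = 142.065 × ln(557.22/477) = 22.082 J/K.
ΔS_total = -19.906 + 22.082 = 2.18 J/K.

ΔS_total = 2.18 J/K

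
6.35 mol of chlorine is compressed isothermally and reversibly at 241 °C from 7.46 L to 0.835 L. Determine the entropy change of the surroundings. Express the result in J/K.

For an isothermal ideal gas ΔS_gas = nR ln(V₂/V₁) = 6.35 × 8.314 × ln(0.835/7.46) = -116 J/K.
The process is reversible, so ΔS_surr = −ΔS_gas = 116 J/K and ΔS_universe = 0.

ΔS_surr = 116 J/K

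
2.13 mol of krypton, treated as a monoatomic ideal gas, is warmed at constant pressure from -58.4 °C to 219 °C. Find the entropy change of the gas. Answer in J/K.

ΔS = 36.7 J/K

In kelvin: T₁ = 214.75 K, T₂ = 492.15 K. At constant pressure, ΔS = nC_p ln(T₂/T₁) with C_p = 5R/2 = 20.79 J mol⁻¹ K⁻¹.
ΔS = 2.13 × 20.79 × ln(492.15/214.75) = 36.7 J/K.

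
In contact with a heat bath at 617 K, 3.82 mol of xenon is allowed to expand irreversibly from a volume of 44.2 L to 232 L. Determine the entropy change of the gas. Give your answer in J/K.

Entropy is a state function, so ΔS_gas depends only on the end states.
For an isothermal ideal gas ΔS_gas = nR ln(V₂/V₁) = 3.82 × 8.314 × ln(232/44.2) = 52.7 J/K.

ΔS_gas = 52.7 J/K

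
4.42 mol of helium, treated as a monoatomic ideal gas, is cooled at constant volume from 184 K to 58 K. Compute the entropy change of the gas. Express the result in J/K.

ΔS = -63.6 J/K

At constant volume, ΔS = nC_V ln(T₂/T₁) with C_V = 3R/2 = 12.47 J mol⁻¹ K⁻¹.
ΔS = 4.42 × 12.47 × ln(58/184) = -63.6 J/K.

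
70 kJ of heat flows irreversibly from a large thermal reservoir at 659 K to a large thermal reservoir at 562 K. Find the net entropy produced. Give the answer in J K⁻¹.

ΔS_total = 18.3 J/K

ΔS_hot = −Q/T_H = −70000/659 = -106.22 J/K and ΔS_cold = +Q/T_C = 70000/562 = 124.56 J/K.
ΔS_total = -106.22 + 124.56 = 18.3 J/K, positive as the second law requires.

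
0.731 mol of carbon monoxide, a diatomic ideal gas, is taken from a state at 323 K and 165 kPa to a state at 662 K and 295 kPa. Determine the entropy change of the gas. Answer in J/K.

ΔS = 11.7 J/K

ΔS = nC_p ln(T₂/T₁) − nR ln(P₂/P₁), with C_p = 7R/2 = 29.1 J mol⁻¹ K⁻¹ for a diatomic ideal gas.
ΔS = 0.731 × [29.1 × ln(662/323) − 8.314 × ln(295/165)] = 11.7 J/K.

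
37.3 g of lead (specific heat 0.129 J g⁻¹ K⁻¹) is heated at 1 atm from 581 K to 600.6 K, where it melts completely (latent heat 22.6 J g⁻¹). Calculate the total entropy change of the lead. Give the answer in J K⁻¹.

ΔS = 1.56 J/K

Warming step: ΔS₁ = m c ln(T_tr/T_i) = 37.3 × 0.129 × ln(600.6/581) = 0.1596 J/K.
Phase change: ΔS₂ = +mL/T_tr = 37.3 × 22.6 / 600.6 = 1.404 J/K.
ΔS_total = (0.1596) + (1.404) = 1.56 J/K.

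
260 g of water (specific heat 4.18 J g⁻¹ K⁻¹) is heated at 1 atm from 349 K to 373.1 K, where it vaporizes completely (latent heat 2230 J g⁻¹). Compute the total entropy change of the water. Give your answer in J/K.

ΔS = 1630 J/K

Warming step: ΔS₁ = m c ln(T_tr/T_i) = 260 × 4.18 × ln(373.1/349) = 72.57 J/K.
Phase change: ΔS₂ = +mL/T_tr = 260 × 2230 / 373.1 = 1554 J/K.
ΔS_total = (72.57) + (1554) = 1630 J/K.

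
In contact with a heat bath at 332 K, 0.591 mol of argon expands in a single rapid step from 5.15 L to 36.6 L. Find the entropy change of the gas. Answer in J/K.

ΔS_gas = 9.64 J/K

Entropy is a state function, so ΔS_gas depends only on the end states.
For an isothermal ideal gas ΔS_gas = nR ln(V₂/V₁) = 0.591 × 8.314 × ln(36.6/5.15) = 9.64 J/K.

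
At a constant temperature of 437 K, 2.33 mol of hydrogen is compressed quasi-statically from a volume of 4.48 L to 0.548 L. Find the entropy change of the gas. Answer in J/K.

ΔS_gas = -40.7 J/K

For an isothermal ideal gas ΔS_gas = nR ln(V₂/V₁) = 2.33 × 8.314 × ln(0.548/4.48) = -40.7 J/K.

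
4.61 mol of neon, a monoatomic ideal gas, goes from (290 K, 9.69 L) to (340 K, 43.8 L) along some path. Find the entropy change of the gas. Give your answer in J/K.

ΔS = 67 J/K

Entropy is a state function: ΔS = nC_V ln(T₂/T₁) + nR ln(V₂/V₁), with C_V = 3R/2 = 12.47 J mol⁻¹ K⁻¹ for a monoatomic ideal gas.
ΔS = 4.61 × [12.47 × ln(340/290) + 8.314 × ln(43.8/9.69)] = 67 J/K.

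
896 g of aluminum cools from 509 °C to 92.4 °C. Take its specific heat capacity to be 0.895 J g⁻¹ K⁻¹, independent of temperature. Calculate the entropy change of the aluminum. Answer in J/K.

ΔS = -610 J/K

In kelvin: T₁ = 782.15 K, T₂ = 365.55 K. ΔS = ∫dQ_rev/T = m c ln(T₂/T₁) = 896 × 0.895 × ln(365.55/782.15) = -610 J/K.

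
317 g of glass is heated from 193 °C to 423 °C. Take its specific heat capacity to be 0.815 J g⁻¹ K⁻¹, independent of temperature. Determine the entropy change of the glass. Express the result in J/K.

ΔS = 104 J/K

In kelvin: T₁ = 466.15 K, T₂ = 696.15 K. ΔS = ∫dQ_rev/T = m c ln(T₂/T₁) = 317 × 0.815 × ln(696.15/466.15) = 104 J/K.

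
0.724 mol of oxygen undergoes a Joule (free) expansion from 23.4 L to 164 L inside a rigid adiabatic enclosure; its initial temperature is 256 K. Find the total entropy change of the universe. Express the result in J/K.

For an ideal gas in free expansion Q = 0 and W = 0, so T is unchanged.
Entropy is a state function; using a reversible isothermal path, ΔS_gas = nR ln(V₂/V₁) = 0.724 × 8.314 × ln(164/23.4) = 11.7 J/K.
The insulated surroundings exchange no heat, so ΔS_surr = 0 and ΔS_universe = ΔS_gas.

ΔS_universe = 11.7 J/K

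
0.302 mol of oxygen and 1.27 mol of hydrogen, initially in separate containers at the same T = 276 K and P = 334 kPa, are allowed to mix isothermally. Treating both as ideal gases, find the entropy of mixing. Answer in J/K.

Mole fractions: x_A = 0.302/1.57 = 0.192, x_B = 0.808.
ΔS_mix = −R(n_A ln x_A + n_B ln x_B) = −8.314 × (0.302 ln 0.192 + 1.27 ln 0.808) = 6.39 J/K.

ΔS_mix = 6.39 J/K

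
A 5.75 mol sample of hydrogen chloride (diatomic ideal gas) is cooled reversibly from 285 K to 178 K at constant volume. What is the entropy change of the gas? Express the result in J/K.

At constant volume, ΔS = nC_V ln(T₂/T₁) with C_V = 5R/2 = 20.79 J mol⁻¹ K⁻¹.
ΔS = 5.75 × 20.79 × ln(178/285) = -56.3 J/K.

ΔS = -56.3 J/K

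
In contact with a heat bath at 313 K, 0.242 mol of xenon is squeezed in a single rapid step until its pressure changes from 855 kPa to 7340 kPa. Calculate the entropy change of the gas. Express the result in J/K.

ΔS_gas = -4.33 J/K

Entropy is a state function, so ΔS_gas depends only on the end states.
For an isothermal ideal gas ΔS_gas = nR ln(P₁/P₂) = 0.242 × 8.314 × ln(855/7340) = -4.33 J/K.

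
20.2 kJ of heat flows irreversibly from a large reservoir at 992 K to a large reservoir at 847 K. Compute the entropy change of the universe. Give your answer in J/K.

ΔS_total = 3.49 J/K

ΔS_hot = −Q/T_H = −20200/992 = -20.36 J/K and ΔS_cold = +Q/T_C = 20200/847 = 23.85 J/K.
ΔS_total = -20.36 + 23.85 = 3.49 J/K, positive as the second law requires.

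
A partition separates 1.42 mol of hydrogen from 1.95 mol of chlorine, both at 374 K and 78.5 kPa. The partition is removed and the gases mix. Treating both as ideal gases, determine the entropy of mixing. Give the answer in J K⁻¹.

ΔS_mix = 19.1 J/K

Mole fractions: x_A = 1.42/3.37 = 0.421, x_B = 0.579.
ΔS_mix = −R(n_A ln x_A + n_B ln x_B) = −8.314 × (1.42 ln 0.421 + 1.95 ln 0.579) = 19.1 J/K.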